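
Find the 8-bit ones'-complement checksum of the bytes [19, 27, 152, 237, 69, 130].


Sum = 634 mod 256 = 122
Complement = 133

133


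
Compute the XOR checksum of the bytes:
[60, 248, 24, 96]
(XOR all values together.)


XOR chain: 60 ^ 248 ^ 24 ^ 96 = 188

188


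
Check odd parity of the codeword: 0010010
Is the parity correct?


Number of 1s: 2

No, parity error (2 ones)


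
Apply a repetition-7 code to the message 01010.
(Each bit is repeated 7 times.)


Each bit -> 7 copies

00000001111111000000011111110000000


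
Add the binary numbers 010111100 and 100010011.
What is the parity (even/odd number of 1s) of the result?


010111100 = 188
100010011 = 275
Sum = 463 = 111001111
1s count = 7

odd parity (7 ones in 111001111)


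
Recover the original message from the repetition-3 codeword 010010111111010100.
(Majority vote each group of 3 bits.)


Groups: 010, 010, 111, 111, 010, 100
Majority votes: 001100

001100


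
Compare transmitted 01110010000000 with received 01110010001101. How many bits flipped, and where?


XOR: 00000000001101

3 error(s) at position(s): 10, 11, 13


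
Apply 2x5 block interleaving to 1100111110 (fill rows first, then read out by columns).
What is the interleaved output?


Matrix:
  11001
  11110
Read columns: 1111010110

1111010110


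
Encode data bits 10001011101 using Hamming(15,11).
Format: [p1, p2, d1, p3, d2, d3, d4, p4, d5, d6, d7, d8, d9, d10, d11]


Parity bits: p1=1, p2=1, p3=1, p4=1

111100011011101


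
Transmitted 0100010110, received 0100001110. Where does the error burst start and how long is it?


XOR: 0000011000

Burst at position 5, length 2


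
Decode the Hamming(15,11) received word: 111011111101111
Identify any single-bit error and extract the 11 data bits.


Syndrome = 15: error at position 15

Data: 11111101110 (corrected bit 15)


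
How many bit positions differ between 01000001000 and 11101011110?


XOR: 10101010110
Count of 1s: 6

6


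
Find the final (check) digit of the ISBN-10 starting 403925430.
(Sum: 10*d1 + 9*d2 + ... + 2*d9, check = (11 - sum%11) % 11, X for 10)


Weighted sum: 189
189 mod 11 = 2

Check digit: 9


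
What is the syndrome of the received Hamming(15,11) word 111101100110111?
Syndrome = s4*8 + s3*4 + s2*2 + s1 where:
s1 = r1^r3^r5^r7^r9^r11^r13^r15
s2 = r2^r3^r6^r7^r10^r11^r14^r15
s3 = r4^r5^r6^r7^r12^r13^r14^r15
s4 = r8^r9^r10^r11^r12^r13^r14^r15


s1=0, s2=0, s3=0, s4=1

Syndrome = 8 (error at position 8)


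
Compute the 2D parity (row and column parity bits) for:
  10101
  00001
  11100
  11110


Row parities: 1110
Column parities: 10110

Row P: 1110, Col P: 10110, Corner: 1


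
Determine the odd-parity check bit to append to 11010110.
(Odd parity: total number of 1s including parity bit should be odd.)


Number of 1s in data: 5
Parity bit: 0

0


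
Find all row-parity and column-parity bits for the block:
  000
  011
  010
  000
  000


Row parities: 00100
Column parities: 001

Row P: 00100, Col P: 001, Corner: 1


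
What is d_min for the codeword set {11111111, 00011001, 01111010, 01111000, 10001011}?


Comparing all pairs, minimum distance: 1
Can detect 0 errors, correct 0 errors

1


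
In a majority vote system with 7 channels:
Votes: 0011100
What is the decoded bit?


Ones: 3 out of 7
Threshold: 4

0 (3/7 voted 1)


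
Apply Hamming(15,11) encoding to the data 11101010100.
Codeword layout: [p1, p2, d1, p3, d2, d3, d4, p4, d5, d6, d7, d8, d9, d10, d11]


Parity bits: p1=1, p2=1, p3=1, p4=1

111111011010100


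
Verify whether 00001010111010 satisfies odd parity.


Number of 1s: 6

No, parity error (6 ones)


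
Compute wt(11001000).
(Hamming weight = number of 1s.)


Counting 1s in 11001000

3


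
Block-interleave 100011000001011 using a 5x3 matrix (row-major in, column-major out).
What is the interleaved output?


Matrix:
  100
  011
  000
  001
  011
Read columns: 100000100101011

100000100101011


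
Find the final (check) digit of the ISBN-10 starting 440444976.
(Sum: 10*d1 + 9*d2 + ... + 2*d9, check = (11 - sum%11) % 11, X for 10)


Weighted sum: 217
217 mod 11 = 8

Check digit: 3


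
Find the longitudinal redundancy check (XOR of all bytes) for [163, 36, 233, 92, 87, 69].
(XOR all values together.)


XOR chain: 163 ^ 36 ^ 233 ^ 92 ^ 87 ^ 69 = 32

32


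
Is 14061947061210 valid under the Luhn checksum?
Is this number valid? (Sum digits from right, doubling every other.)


Luhn sum = 50
50 mod 10 = 0

Valid (Luhn sum mod 10 = 0)


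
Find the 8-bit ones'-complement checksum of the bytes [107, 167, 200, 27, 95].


Sum = 596 mod 256 = 84
Complement = 171

171


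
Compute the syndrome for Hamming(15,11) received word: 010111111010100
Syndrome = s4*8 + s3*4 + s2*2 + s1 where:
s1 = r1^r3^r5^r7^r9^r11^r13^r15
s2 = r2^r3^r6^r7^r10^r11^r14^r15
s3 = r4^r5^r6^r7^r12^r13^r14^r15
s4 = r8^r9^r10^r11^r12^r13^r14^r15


s1=1, s2=0, s3=1, s4=0

Syndrome = 5 (error at position 5)


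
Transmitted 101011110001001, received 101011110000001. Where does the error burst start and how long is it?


XOR: 000000000001000

Burst at position 11, length 1


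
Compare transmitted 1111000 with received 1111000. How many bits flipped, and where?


XOR: 0000000

0 errors (received matches sent)


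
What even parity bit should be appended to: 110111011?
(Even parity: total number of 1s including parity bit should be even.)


Number of 1s in data: 7
Parity bit: 1

1


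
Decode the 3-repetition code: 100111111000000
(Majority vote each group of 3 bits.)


Groups: 100, 111, 111, 000, 000
Majority votes: 01100

01100


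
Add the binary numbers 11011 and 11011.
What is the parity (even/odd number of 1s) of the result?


11011 = 27
11011 = 27
Sum = 54 = 110110
1s count = 4

even parity (4 ones in 110110)


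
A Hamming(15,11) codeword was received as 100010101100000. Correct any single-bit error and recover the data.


Syndrome = 0: no error detected

Data: 01011100000 (no errors)


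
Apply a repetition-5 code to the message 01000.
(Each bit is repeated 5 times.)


Each bit -> 5 copies

0000011111000000000000000


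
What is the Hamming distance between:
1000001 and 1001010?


XOR: 0001011
Count of 1s: 3

3


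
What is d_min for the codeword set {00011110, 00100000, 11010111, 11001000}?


Comparing all pairs, minimum distance: 4
Can detect 3 errors, correct 1 errors

4


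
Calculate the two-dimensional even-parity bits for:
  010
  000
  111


Row parities: 101
Column parities: 101

Row P: 101, Col P: 101, Corner: 0


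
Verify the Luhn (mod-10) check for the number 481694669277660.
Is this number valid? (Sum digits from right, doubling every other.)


Luhn sum = 75
75 mod 10 = 5

Invalid (Luhn sum mod 10 = 5)


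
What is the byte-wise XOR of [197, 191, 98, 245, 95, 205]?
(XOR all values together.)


XOR chain: 197 ^ 191 ^ 98 ^ 245 ^ 95 ^ 205 = 127

127


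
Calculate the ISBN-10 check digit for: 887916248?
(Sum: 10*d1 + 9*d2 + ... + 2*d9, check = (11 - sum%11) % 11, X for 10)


Weighted sum: 343
343 mod 11 = 2

Check digit: 9


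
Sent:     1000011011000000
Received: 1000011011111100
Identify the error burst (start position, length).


XOR: 0000000000111100

Burst at position 10, length 4


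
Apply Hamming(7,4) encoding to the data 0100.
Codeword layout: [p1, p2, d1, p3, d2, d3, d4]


Parity bits: p1=1, p2=0, p3=1

1001100


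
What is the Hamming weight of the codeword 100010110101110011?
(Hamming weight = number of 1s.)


Counting 1s in 100010110101110011

10


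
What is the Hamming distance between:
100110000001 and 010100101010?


XOR: 110010101011
Count of 1s: 7

7


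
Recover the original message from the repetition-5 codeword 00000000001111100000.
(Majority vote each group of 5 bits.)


Groups: 00000, 00000, 11111, 00000
Majority votes: 0010

0010


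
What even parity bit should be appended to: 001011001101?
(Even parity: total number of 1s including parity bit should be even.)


Number of 1s in data: 6
Parity bit: 0

0


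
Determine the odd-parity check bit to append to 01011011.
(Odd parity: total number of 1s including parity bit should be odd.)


Number of 1s in data: 5
Parity bit: 0

0


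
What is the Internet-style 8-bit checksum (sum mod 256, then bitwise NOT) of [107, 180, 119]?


Sum = 406 mod 256 = 150
Complement = 105

105


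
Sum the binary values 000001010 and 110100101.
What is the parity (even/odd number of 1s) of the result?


000001010 = 10
110100101 = 421
Sum = 431 = 110101111
1s count = 7

odd parity (7 ones in 110101111)


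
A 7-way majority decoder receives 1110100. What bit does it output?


Ones: 4 out of 7
Threshold: 4

1 (4/7 voted 1)


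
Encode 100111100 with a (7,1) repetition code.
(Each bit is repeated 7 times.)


Each bit -> 7 copies

111111100000000000000111111111111111111111111111100000000000000


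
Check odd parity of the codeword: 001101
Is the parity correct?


Number of 1s: 3

Yes, parity is correct (3 ones)


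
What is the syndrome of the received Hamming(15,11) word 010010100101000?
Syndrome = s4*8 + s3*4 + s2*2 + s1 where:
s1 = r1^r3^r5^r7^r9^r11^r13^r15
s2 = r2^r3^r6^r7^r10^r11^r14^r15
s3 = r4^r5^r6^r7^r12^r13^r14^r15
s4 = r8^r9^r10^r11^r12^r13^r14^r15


s1=0, s2=1, s3=1, s4=0

Syndrome = 6 (error at position 6)


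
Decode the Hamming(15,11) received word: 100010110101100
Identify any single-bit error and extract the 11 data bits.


Syndrome = 0: no error detected

Data: 01010101100 (no errors)


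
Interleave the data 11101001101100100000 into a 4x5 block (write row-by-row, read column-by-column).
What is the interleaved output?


Matrix:
  11101
  00110
  11001
  00000
Read columns: 10101010110001001010

10101010110001001010


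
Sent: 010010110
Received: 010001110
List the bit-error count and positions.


XOR: 000011000

2 error(s) at position(s): 4, 5


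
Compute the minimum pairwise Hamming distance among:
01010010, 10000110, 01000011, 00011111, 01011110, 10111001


Comparing all pairs, minimum distance: 2
Can detect 1 errors, correct 0 errors

2


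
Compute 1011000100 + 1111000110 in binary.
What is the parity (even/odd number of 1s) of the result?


1011000100 = 708
1111000110 = 966
Sum = 1674 = 11010001010
1s count = 5

odd parity (5 ones in 11010001010)


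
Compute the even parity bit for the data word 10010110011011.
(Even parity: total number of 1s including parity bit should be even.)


Number of 1s in data: 8
Parity bit: 0

0


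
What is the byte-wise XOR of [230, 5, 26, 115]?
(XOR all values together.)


XOR chain: 230 ^ 5 ^ 26 ^ 115 = 138

138


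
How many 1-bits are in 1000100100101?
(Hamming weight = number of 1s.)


Counting 1s in 1000100100101

5


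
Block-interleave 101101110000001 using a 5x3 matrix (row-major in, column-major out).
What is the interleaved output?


Matrix:
  101
  101
  110
  000
  001
Read columns: 111000010011001

111000010011001


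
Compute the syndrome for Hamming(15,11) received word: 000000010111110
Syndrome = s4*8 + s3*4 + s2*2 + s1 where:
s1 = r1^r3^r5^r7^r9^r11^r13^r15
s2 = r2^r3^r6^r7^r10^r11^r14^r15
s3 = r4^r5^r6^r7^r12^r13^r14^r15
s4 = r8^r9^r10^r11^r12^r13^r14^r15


s1=0, s2=1, s3=1, s4=0

Syndrome = 6 (error at position 6)


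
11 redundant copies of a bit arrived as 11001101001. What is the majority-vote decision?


Ones: 6 out of 11
Threshold: 6

1 (6/11 voted 1)


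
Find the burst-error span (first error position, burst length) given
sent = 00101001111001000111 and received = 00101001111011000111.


XOR: 00000000000010000000

Burst at position 12, length 1


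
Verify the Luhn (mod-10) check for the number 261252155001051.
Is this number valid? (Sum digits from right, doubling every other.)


Luhn sum = 30
30 mod 10 = 0

Valid (Luhn sum mod 10 = 0)


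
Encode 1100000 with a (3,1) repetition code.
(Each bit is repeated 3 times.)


Each bit -> 3 copies

111111000000000000000


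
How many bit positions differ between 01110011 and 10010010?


XOR: 11100001
Count of 1s: 4

4


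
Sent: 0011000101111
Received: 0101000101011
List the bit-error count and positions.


XOR: 0110000000100

3 error(s) at position(s): 1, 2, 10


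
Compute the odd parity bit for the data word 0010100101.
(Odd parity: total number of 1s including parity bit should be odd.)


Number of 1s in data: 4
Parity bit: 1

1


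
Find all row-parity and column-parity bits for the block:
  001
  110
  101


Row parities: 100
Column parities: 010

Row P: 100, Col P: 010, Corner: 1


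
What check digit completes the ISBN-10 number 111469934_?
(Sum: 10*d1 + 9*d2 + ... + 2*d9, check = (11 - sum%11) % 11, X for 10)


Weighted sum: 189
189 mod 11 = 2

Check digit: 9


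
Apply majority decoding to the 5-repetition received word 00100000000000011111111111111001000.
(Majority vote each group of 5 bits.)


Groups: 00100, 00000, 00000, 11111, 11111, 11110, 01000
Majority votes: 0001110

0001110


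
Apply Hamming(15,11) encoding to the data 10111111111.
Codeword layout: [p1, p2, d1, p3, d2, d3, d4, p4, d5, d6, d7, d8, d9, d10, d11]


Parity bits: p1=0, p2=1, p3=0, p4=1

011001111111111


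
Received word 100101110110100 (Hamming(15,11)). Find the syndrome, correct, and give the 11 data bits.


Syndrome = 0: no error detected

Data: 00110110100 (no errors)


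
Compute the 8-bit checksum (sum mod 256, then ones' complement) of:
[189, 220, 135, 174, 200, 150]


Sum = 1068 mod 256 = 44
Complement = 211

211


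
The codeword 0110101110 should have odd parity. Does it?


Number of 1s: 6

No, parity error (6 ones)


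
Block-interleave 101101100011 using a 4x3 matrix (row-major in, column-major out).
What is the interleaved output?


Matrix:
  101
  101
  100
  011
Read columns: 111000011101

111000011101


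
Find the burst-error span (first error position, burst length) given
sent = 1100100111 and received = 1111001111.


XOR: 0011101000

Burst at position 2, length 5


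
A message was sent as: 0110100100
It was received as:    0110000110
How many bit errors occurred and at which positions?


XOR: 0000100010

2 error(s) at position(s): 4, 8


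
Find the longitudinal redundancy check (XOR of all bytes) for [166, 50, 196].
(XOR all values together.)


XOR chain: 166 ^ 50 ^ 196 = 80

80


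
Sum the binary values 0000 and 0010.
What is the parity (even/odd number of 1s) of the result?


0000 = 0
0010 = 2
Sum = 2 = 10
1s count = 1

odd parity (1 ones in 10)


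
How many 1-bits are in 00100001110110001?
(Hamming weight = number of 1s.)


Counting 1s in 00100001110110001

7


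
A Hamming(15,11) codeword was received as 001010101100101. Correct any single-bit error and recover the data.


Syndrome = 0: no error detected

Data: 11011100101 (no errors)


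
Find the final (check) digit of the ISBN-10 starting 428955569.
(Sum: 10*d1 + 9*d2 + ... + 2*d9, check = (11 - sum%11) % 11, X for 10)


Weighted sum: 296
296 mod 11 = 10

Check digit: 1


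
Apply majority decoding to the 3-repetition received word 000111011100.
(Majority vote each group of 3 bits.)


Groups: 000, 111, 011, 100
Majority votes: 0110

0110


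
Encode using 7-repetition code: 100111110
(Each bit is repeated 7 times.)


Each bit -> 7 copies

111111100000000000000111111111111111111111111111111111110000000


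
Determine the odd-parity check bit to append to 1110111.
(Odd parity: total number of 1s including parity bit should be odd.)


Number of 1s in data: 6
Parity bit: 1

1


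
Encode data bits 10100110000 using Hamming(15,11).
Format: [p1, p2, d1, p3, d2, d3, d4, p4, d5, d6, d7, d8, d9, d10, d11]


Parity bits: p1=0, p2=0, p3=1, p4=0

001101000110000


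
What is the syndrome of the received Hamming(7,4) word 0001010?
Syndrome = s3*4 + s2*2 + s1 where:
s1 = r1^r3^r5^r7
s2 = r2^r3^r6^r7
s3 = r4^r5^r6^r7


s1=0, s2=1, s3=0

Syndrome = 2 (error at position 2)


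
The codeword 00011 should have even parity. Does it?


Number of 1s: 2

Yes, parity is correct (2 ones)


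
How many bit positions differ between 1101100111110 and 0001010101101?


XOR: 1100110010011
Count of 1s: 7

7


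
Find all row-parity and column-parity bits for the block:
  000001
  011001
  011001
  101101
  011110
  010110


Row parities: 111001
Column parities: 100100

Row P: 111001, Col P: 100100, Corner: 0


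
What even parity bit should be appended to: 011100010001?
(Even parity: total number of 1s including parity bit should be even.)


Number of 1s in data: 5
Parity bit: 1

1


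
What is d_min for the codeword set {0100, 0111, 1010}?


Comparing all pairs, minimum distance: 2
Can detect 1 errors, correct 0 errors

2


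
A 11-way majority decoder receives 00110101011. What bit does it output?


Ones: 6 out of 11
Threshold: 6

1 (6/11 voted 1)


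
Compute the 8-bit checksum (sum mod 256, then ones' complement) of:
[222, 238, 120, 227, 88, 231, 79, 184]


Sum = 1389 mod 256 = 109
Complement = 146

146


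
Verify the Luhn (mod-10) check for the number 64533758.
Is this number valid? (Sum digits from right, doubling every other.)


Luhn sum = 33
33 mod 10 = 3

Invalid (Luhn sum mod 10 = 3)


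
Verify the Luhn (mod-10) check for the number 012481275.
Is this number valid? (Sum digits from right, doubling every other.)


Luhn sum = 34
34 mod 10 = 4

Invalid (Luhn sum mod 10 = 4)


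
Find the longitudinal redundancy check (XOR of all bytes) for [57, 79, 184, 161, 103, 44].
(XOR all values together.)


XOR chain: 57 ^ 79 ^ 184 ^ 161 ^ 103 ^ 44 = 36

36


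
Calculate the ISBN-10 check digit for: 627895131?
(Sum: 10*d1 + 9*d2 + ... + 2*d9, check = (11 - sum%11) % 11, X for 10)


Weighted sum: 284
284 mod 11 = 9

Check digit: 2


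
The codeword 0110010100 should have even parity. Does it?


Number of 1s: 4

Yes, parity is correct (4 ones)


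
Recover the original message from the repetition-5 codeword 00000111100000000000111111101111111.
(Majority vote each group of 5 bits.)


Groups: 00000, 11110, 00000, 00000, 11111, 11011, 11111
Majority votes: 0100111

0100111


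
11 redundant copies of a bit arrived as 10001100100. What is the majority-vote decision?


Ones: 4 out of 11
Threshold: 6

0 (4/11 voted 1)


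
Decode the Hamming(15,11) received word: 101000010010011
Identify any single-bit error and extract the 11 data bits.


Syndrome = 0: no error detected

Data: 10000010011 (no errors)


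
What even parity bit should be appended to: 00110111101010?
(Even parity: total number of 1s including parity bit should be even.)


Number of 1s in data: 8
Parity bit: 0

0


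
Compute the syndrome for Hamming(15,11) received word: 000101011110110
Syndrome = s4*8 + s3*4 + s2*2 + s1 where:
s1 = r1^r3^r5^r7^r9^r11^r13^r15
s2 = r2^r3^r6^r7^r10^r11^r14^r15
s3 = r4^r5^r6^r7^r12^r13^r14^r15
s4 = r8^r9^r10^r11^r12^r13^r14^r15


s1=1, s2=0, s3=0, s4=0

Syndrome = 1 (error at position 1)


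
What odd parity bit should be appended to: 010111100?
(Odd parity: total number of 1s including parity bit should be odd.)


Number of 1s in data: 5
Parity bit: 0

0


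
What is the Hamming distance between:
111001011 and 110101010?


XOR: 001100001
Count of 1s: 3

3


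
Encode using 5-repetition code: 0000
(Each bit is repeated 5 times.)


Each bit -> 5 copies

00000000000000000000


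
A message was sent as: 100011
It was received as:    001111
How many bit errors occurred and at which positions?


XOR: 101100

3 error(s) at position(s): 0, 2, 3


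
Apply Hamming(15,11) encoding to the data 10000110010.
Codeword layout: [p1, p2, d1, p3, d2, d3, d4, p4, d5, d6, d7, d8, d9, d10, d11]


Parity bits: p1=0, p2=0, p3=1, p4=1

001100010110010


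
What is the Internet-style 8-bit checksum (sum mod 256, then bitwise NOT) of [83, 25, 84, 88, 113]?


Sum = 393 mod 256 = 137
Complement = 118

118


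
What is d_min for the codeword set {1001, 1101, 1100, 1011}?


Comparing all pairs, minimum distance: 1
Can detect 0 errors, correct 0 errors

1


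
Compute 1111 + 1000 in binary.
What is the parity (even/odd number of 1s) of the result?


1111 = 15
1000 = 8
Sum = 23 = 10111
1s count = 4

even parity (4 ones in 10111)


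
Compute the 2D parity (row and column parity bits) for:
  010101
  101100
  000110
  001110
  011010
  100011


Row parities: 110111
Column parities: 001000

Row P: 110111, Col P: 001000, Corner: 1


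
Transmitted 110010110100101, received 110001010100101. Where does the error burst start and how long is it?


XOR: 000011100000000

Burst at position 4, length 3


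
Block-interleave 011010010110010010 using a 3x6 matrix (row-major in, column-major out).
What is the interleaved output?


Matrix:
  011010
  010110
  010010
Read columns: 000111100010111000

000111100010111000


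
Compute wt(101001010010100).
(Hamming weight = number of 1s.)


Counting 1s in 101001010010100

6


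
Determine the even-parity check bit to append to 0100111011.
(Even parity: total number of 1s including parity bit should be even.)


Number of 1s in data: 6
Parity bit: 0

0


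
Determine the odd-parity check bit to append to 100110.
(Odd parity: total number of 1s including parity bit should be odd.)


Number of 1s in data: 3
Parity bit: 0

0


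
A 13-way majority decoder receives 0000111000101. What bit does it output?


Ones: 5 out of 13
Threshold: 7

0 (5/13 voted 1)


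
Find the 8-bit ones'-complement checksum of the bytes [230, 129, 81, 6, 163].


Sum = 609 mod 256 = 97
Complement = 158

158


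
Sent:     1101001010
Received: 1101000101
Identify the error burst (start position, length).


XOR: 0000001111

Burst at position 6, length 4


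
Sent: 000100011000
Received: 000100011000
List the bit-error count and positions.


XOR: 000000000000

0 errors (received matches sent)


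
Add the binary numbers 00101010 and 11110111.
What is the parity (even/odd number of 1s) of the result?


00101010 = 42
11110111 = 247
Sum = 289 = 100100001
1s count = 3

odd parity (3 ones in 100100001)


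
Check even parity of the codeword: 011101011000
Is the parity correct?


Number of 1s: 6

Yes, parity is correct (6 ones)


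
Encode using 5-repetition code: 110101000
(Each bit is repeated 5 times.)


Each bit -> 5 copies

111111111100000111110000011111000000000000000


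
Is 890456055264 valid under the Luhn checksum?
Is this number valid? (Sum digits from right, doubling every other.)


Luhn sum = 42
42 mod 10 = 2

Invalid (Luhn sum mod 10 = 2)


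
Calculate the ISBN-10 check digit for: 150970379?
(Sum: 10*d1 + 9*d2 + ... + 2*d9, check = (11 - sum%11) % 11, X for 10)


Weighted sum: 211
211 mod 11 = 2

Check digit: 9


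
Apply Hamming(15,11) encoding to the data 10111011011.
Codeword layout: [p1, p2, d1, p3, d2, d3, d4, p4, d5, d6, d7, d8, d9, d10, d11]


Parity bits: p1=1, p2=0, p3=1, p4=1

101101111011011


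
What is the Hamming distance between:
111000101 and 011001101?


XOR: 100001000
Count of 1s: 2

2


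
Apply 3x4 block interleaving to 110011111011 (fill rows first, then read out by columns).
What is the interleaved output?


Matrix:
  1100
  1111
  1011
Read columns: 111110011011

111110011011


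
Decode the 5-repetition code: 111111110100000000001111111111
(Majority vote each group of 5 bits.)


Groups: 11111, 11101, 00000, 00000, 11111, 11111
Majority votes: 110011

110011


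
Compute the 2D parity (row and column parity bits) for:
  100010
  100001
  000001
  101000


Row parities: 0010
Column parities: 101010

Row P: 0010, Col P: 101010, Corner: 1


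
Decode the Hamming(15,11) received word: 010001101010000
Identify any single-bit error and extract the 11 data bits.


Syndrome = 1: error at position 1

Data: 00111010000 (corrected bit 1)


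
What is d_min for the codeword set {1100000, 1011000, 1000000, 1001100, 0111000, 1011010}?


Comparing all pairs, minimum distance: 1
Can detect 0 errors, correct 0 errors

1


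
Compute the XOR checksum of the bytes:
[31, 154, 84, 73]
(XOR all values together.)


XOR chain: 31 ^ 154 ^ 84 ^ 73 = 152

152


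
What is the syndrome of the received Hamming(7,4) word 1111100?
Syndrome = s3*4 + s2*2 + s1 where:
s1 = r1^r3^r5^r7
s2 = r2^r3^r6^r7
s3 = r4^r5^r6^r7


s1=1, s2=0, s3=0

Syndrome = 1 (error at position 1)


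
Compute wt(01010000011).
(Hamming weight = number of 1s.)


Counting 1s in 01010000011

4


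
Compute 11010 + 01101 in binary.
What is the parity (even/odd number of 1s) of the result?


11010 = 26
01101 = 13
Sum = 39 = 100111
1s count = 4

even parity (4 ones in 100111)


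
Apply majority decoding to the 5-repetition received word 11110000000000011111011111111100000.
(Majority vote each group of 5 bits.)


Groups: 11110, 00000, 00000, 11111, 01111, 11111, 00000
Majority votes: 1001110

1001110


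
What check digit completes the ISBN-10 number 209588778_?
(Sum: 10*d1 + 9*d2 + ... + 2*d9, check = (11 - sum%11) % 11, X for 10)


Weighted sum: 280
280 mod 11 = 5

Check digit: 6


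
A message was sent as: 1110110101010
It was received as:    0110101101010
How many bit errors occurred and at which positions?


XOR: 1000011000000

3 error(s) at position(s): 0, 5, 6


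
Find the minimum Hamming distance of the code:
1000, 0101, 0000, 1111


Comparing all pairs, minimum distance: 1
Can detect 0 errors, correct 0 errors

1


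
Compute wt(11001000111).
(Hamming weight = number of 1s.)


Counting 1s in 11001000111

6


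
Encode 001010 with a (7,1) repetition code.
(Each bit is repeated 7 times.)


Each bit -> 7 copies

000000000000001111111000000011111110000000


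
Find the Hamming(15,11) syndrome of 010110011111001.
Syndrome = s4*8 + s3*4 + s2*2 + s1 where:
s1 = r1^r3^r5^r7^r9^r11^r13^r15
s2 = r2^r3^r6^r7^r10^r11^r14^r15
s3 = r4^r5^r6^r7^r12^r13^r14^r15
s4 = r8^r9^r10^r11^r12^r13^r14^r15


s1=0, s2=0, s3=0, s4=0

Syndrome = 0 (no error)


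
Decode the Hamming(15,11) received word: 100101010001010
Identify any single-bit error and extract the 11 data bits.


Syndrome = 9: error at position 9

Data: 00101001010 (corrected bit 9)


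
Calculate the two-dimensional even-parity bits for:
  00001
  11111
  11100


Row parities: 111
Column parities: 00010

Row P: 111, Col P: 00010, Corner: 1


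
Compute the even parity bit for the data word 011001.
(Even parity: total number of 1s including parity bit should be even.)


Number of 1s in data: 3
Parity bit: 1

1


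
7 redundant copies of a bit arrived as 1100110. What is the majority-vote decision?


Ones: 4 out of 7
Threshold: 4

1 (4/7 voted 1)


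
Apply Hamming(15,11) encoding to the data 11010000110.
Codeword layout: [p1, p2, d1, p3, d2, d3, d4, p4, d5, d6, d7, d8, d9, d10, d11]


Parity bits: p1=0, p2=1, p3=0, p4=0

011010100000110


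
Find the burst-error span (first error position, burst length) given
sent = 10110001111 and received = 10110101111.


XOR: 00000100000

Burst at position 5, length 1


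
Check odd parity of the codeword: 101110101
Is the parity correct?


Number of 1s: 6

No, parity error (6 ones)


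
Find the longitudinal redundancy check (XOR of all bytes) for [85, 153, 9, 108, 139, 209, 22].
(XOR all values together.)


XOR chain: 85 ^ 153 ^ 9 ^ 108 ^ 139 ^ 209 ^ 22 = 229

229


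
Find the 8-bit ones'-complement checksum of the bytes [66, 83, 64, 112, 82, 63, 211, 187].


Sum = 868 mod 256 = 100
Complement = 155

155


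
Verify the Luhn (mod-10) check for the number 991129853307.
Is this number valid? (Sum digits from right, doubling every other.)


Luhn sum = 62
62 mod 10 = 2

Invalid (Luhn sum mod 10 = 2)


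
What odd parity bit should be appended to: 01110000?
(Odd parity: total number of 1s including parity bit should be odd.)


Number of 1s in data: 3
Parity bit: 0

0


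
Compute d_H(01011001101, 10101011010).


XOR: 11110010111
Count of 1s: 8

8


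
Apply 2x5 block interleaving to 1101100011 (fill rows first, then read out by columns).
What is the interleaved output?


Matrix:
  11011
  00011
Read columns: 1010001111

1010001111


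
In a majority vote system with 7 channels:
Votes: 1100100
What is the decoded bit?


Ones: 3 out of 7
Threshold: 4

0 (3/7 voted 1)


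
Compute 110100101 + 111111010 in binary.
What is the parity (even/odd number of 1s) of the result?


110100101 = 421
111111010 = 506
Sum = 927 = 1110011111
1s count = 8

even parity (8 ones in 1110011111)


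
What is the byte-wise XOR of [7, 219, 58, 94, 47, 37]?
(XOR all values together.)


XOR chain: 7 ^ 219 ^ 58 ^ 94 ^ 47 ^ 37 = 178

178


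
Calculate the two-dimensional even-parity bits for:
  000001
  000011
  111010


Row parities: 100
Column parities: 111000

Row P: 100, Col P: 111000, Corner: 1


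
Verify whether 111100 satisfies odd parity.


Number of 1s: 4

No, parity error (4 ones)


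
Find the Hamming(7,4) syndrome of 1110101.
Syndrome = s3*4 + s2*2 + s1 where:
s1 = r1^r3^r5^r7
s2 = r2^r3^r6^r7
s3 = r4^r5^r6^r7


s1=0, s2=1, s3=0

Syndrome = 2 (error at position 2)


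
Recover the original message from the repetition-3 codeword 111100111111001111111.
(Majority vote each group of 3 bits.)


Groups: 111, 100, 111, 111, 001, 111, 111
Majority votes: 1011011

1011011


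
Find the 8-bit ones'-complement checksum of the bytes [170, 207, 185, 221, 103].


Sum = 886 mod 256 = 118
Complement = 137

137


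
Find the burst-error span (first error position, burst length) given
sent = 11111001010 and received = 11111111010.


XOR: 00000110000

Burst at position 5, length 2


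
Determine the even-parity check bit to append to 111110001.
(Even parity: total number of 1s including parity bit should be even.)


Number of 1s in data: 6
Parity bit: 0

0


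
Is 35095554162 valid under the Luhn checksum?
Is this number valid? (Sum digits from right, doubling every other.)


Luhn sum = 38
38 mod 10 = 8

Invalid (Luhn sum mod 10 = 8)


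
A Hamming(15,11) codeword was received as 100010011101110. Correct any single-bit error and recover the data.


Syndrome = 0: no error detected

Data: 01001101110 (no errors)


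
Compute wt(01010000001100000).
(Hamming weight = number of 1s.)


Counting 1s in 01010000001100000

4


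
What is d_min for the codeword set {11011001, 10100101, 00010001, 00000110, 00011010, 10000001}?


Comparing all pairs, minimum distance: 2
Can detect 1 errors, correct 0 errors

2


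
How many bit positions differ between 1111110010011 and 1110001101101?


XOR: 0001111111110
Count of 1s: 9

9


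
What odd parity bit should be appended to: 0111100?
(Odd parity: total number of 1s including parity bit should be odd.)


Number of 1s in data: 4
Parity bit: 1

1


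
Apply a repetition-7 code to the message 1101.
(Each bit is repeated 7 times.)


Each bit -> 7 copies

1111111111111100000001111111


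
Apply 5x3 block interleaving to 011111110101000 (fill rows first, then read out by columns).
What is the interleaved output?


Matrix:
  011
  111
  110
  101
  000
Read columns: 011101110011010

011101110011010


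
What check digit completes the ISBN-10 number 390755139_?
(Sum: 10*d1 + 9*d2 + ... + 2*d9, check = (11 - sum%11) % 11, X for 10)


Weighted sum: 246
246 mod 11 = 4

Check digit: 7


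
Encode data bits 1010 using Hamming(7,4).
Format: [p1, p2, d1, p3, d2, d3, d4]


Parity bits: p1=1, p2=0, p3=1

1011010


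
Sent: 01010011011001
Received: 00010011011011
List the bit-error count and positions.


XOR: 01000000000010

2 error(s) at position(s): 1, 12


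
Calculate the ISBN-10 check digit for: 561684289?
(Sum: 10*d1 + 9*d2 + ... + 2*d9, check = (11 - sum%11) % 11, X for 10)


Weighted sum: 272
272 mod 11 = 8

Check digit: 3


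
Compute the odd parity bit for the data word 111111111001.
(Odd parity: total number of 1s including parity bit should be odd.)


Number of 1s in data: 10
Parity bit: 1

1


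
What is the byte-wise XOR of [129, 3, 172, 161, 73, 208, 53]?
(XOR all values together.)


XOR chain: 129 ^ 3 ^ 172 ^ 161 ^ 73 ^ 208 ^ 53 = 35

35


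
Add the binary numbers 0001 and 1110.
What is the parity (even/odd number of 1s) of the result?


0001 = 1
1110 = 14
Sum = 15 = 1111
1s count = 4

even parity (4 ones in 1111)


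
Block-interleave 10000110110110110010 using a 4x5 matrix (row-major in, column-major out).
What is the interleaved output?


Matrix:
  10000
  11011
  01101
  10010
Read columns: 11010110001001010110

11010110001001010110


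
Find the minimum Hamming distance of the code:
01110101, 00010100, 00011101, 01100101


Comparing all pairs, minimum distance: 1
Can detect 0 errors, correct 0 errors

1


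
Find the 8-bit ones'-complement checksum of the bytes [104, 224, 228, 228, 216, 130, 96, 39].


Sum = 1265 mod 256 = 241
Complement = 14

14


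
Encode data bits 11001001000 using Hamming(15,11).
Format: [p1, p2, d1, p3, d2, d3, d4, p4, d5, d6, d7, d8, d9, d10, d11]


Parity bits: p1=1, p2=1, p3=0, p4=0

111010001001000


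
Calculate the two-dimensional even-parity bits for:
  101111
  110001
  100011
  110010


Row parities: 1111
Column parities: 001111

Row P: 1111, Col P: 001111, Corner: 0


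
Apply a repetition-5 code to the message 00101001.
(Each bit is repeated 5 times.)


Each bit -> 5 copies

0000000000111110000011111000000000011111


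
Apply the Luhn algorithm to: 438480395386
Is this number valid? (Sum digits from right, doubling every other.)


Luhn sum = 61
61 mod 10 = 1

Invalid (Luhn sum mod 10 = 1)


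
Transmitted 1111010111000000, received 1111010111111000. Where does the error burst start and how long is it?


XOR: 0000000000111000

Burst at position 10, length 3


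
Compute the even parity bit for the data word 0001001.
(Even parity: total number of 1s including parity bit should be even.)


Number of 1s in data: 2
Parity bit: 0

0


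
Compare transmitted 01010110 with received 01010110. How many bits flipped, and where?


XOR: 00000000

0 errors (received matches sent)


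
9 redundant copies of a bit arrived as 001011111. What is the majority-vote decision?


Ones: 6 out of 9
Threshold: 5

1 (6/9 voted 1)


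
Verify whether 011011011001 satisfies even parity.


Number of 1s: 7

No, parity error (7 ones)


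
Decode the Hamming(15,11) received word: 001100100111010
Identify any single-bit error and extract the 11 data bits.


Syndrome = 3: error at position 3

Data: 00010111010 (corrected bit 3)


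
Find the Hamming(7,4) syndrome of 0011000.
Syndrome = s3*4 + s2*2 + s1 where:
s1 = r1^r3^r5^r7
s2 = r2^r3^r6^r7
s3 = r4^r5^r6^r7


s1=1, s2=1, s3=1

Syndrome = 7 (error at position 7)


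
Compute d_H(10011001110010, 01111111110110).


XOR: 11100110000100
Count of 1s: 6

6


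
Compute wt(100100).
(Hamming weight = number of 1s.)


Counting 1s in 100100

2


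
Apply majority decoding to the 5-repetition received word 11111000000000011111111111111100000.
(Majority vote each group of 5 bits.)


Groups: 11111, 00000, 00000, 11111, 11111, 11111, 00000
Majority votes: 1001110

1001110


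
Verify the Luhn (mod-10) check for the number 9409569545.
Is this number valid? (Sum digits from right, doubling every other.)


Luhn sum = 56
56 mod 10 = 6

Invalid (Luhn sum mod 10 = 6)


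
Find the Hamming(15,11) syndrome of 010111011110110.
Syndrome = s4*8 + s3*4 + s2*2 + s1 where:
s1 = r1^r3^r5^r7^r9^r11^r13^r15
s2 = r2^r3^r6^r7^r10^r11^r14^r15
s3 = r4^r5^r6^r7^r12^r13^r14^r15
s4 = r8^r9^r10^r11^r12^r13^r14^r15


s1=0, s2=1, s3=1, s4=0

Syndrome = 6 (error at position 6)


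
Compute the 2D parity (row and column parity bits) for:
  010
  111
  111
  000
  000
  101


Row parities: 111000
Column parities: 111

Row P: 111000, Col P: 111, Corner: 1


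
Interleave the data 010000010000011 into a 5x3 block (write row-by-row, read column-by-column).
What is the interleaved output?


Matrix:
  010
  000
  010
  000
  011
Read columns: 000001010100001

000001010100001


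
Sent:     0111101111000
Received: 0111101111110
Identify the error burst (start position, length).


XOR: 0000000000110

Burst at position 10, length 2


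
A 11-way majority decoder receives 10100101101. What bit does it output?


Ones: 6 out of 11
Threshold: 6

1 (6/11 voted 1)


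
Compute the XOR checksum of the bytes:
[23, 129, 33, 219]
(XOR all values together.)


XOR chain: 23 ^ 129 ^ 33 ^ 219 = 108

108


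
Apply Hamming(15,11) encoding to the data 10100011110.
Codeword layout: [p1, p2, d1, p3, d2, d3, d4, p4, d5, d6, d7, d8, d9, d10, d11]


Parity bits: p1=1, p2=0, p3=0, p4=0

101001000011110


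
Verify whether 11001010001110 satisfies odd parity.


Number of 1s: 7

Yes, parity is correct (7 ones)


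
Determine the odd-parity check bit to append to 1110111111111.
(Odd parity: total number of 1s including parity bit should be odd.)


Number of 1s in data: 12
Parity bit: 1

1


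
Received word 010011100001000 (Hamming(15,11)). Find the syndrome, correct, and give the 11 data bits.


Syndrome = 10: error at position 10

Data: 01110101000 (corrected bit 10)


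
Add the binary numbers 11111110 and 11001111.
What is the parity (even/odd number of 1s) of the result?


11111110 = 254
11001111 = 207
Sum = 461 = 111001101
1s count = 6

even parity (6 ones in 111001101)


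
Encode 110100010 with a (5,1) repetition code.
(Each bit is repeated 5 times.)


Each bit -> 5 copies

111111111100000111110000000000000001111100000


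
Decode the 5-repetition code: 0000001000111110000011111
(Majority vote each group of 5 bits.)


Groups: 00000, 01000, 11111, 00000, 11111
Majority votes: 00101

00101


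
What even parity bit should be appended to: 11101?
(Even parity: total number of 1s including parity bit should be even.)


Number of 1s in data: 4
Parity bit: 0

0


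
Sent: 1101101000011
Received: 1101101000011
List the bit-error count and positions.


XOR: 0000000000000

0 errors (received matches sent)


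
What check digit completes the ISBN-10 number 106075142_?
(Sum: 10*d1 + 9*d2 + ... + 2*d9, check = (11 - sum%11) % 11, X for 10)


Weighted sum: 145
145 mod 11 = 2

Check digit: 9


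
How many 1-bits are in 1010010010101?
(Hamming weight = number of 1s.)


Counting 1s in 1010010010101

6


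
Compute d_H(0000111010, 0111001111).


XOR: 0111110101
Count of 1s: 7

7


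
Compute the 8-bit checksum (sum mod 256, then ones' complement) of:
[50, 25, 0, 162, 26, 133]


Sum = 396 mod 256 = 140
Complement = 115

115


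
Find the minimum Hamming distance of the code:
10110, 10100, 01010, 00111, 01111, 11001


Comparing all pairs, minimum distance: 1
Can detect 0 errors, correct 0 errors

1


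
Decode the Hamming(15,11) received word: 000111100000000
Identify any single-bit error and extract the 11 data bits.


Syndrome = 0: no error detected

Data: 01110000000 (no errors)


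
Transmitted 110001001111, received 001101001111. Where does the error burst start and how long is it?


XOR: 111100000000

Burst at position 0, length 4
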